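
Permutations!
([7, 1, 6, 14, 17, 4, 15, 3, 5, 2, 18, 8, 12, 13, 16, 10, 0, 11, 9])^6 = (18)(0 7 3 14 16)(4 17 11 8 5)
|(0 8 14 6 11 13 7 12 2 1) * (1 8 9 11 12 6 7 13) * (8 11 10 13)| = |(0 9 10 13 8 14 7 6 12 2 11 1)| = 12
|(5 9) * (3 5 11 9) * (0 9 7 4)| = 10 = |(0 9 11 7 4)(3 5)|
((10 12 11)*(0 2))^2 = ((0 2)(10 12 11))^2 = (10 11 12)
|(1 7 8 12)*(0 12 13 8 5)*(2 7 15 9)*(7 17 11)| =|(0 12 1 15 9 2 17 11 7 5)(8 13)| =10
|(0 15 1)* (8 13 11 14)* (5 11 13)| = |(0 15 1)(5 11 14 8)| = 12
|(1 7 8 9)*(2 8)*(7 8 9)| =|(1 8 7 2 9)| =5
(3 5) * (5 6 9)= (3 6 9 5)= [0, 1, 2, 6, 4, 3, 9, 7, 8, 5]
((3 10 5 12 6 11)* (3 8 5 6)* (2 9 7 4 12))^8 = (2 11 3 7 5 6 12 9 8 10 4)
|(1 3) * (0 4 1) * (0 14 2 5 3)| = |(0 4 1)(2 5 3 14)| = 12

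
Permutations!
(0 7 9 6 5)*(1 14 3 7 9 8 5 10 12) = (0 9 6 10 12 1 14 3 7 8 5) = [9, 14, 2, 7, 4, 0, 10, 8, 5, 6, 12, 11, 1, 13, 3]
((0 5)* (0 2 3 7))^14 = ((0 5 2 3 7))^14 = (0 7 3 2 5)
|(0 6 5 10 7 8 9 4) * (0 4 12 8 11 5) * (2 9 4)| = 20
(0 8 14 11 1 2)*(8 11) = (0 11 1 2)(8 14) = [11, 2, 0, 3, 4, 5, 6, 7, 14, 9, 10, 1, 12, 13, 8]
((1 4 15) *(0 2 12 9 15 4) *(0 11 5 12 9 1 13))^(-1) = (0 13 15 9 2)(1 12 5 11)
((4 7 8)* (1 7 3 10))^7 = ((1 7 8 4 3 10))^7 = (1 7 8 4 3 10)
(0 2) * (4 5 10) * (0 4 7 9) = (0 2 4 5 10 7 9) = [2, 1, 4, 3, 5, 10, 6, 9, 8, 0, 7]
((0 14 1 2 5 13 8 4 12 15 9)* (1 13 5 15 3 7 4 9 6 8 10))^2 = (0 13 1 15 8)(2 6 9 14 10)(3 4)(7 12)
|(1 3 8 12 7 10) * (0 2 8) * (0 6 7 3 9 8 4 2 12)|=18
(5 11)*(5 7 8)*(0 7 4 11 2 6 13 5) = (0 7 8)(2 6 13 5)(4 11) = [7, 1, 6, 3, 11, 2, 13, 8, 0, 9, 10, 4, 12, 5]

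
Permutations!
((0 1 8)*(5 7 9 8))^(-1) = ((0 1 5 7 9 8))^(-1) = (0 8 9 7 5 1)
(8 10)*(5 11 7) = (5 11 7)(8 10) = [0, 1, 2, 3, 4, 11, 6, 5, 10, 9, 8, 7]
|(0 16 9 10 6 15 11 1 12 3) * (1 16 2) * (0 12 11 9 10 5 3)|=|(0 2 1 11 16 10 6 15 9 5 3 12)|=12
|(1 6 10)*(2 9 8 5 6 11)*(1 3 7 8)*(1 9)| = 6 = |(1 11 2)(3 7 8 5 6 10)|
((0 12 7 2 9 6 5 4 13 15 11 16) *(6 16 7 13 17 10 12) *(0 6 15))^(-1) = (0 13 12 10 17 4 5 6 16 9 2 7 11 15)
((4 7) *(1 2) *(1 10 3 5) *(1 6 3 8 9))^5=((1 2 10 8 9)(3 5 6)(4 7))^5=(10)(3 6 5)(4 7)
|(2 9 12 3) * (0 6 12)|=|(0 6 12 3 2 9)|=6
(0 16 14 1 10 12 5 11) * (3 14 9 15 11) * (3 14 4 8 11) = (0 16 9 15 3 4 8 11)(1 10 12 5 14) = [16, 10, 2, 4, 8, 14, 6, 7, 11, 15, 12, 0, 5, 13, 1, 3, 9]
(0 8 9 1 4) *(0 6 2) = (0 8 9 1 4 6 2) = [8, 4, 0, 3, 6, 5, 2, 7, 9, 1]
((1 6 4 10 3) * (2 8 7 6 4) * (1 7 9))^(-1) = (1 9 8 2 6 7 3 10 4)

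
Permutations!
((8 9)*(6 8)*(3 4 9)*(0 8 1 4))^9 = (1 4 9 6)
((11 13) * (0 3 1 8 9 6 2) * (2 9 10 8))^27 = (0 2 1 3)(6 9)(8 10)(11 13)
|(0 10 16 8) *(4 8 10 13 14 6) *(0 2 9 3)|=|(0 13 14 6 4 8 2 9 3)(10 16)|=18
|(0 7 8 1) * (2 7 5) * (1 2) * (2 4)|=|(0 5 1)(2 7 8 4)|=12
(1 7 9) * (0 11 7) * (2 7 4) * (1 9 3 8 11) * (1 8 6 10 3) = (0 8 11 4 2 7 1)(3 6 10) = [8, 0, 7, 6, 2, 5, 10, 1, 11, 9, 3, 4]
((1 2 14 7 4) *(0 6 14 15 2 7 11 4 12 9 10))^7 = ((0 6 14 11 4 1 7 12 9 10)(2 15))^7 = (0 12 4 6 9 1 14 10 7 11)(2 15)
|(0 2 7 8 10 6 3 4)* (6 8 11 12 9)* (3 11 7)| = |(0 2 3 4)(6 11 12 9)(8 10)| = 4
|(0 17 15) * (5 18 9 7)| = 12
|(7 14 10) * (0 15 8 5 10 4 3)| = 9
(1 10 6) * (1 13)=(1 10 6 13)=[0, 10, 2, 3, 4, 5, 13, 7, 8, 9, 6, 11, 12, 1]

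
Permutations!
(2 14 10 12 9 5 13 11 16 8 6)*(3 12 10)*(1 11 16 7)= (1 11 7)(2 14 3 12 9 5 13 16 8 6)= [0, 11, 14, 12, 4, 13, 2, 1, 6, 5, 10, 7, 9, 16, 3, 15, 8]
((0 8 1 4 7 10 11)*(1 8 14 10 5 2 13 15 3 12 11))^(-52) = (15)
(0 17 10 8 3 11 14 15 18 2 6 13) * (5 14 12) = [17, 1, 6, 11, 4, 14, 13, 7, 3, 9, 8, 12, 5, 0, 15, 18, 16, 10, 2] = (0 17 10 8 3 11 12 5 14 15 18 2 6 13)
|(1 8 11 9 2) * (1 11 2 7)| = 6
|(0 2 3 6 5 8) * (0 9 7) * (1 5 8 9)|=|(0 2 3 6 8 1 5 9 7)|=9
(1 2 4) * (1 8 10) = [0, 2, 4, 3, 8, 5, 6, 7, 10, 9, 1] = (1 2 4 8 10)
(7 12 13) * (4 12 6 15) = (4 12 13 7 6 15) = [0, 1, 2, 3, 12, 5, 15, 6, 8, 9, 10, 11, 13, 7, 14, 4]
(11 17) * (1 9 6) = (1 9 6)(11 17) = [0, 9, 2, 3, 4, 5, 1, 7, 8, 6, 10, 17, 12, 13, 14, 15, 16, 11]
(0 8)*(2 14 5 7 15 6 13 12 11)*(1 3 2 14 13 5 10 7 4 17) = [8, 3, 13, 2, 17, 4, 5, 15, 0, 9, 7, 14, 11, 12, 10, 6, 16, 1] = (0 8)(1 3 2 13 12 11 14 10 7 15 6 5 4 17)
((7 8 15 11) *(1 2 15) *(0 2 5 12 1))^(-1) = (0 8 7 11 15 2)(1 12 5)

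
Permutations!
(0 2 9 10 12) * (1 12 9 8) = (0 2 8 1 12)(9 10) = [2, 12, 8, 3, 4, 5, 6, 7, 1, 10, 9, 11, 0]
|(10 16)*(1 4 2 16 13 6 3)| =8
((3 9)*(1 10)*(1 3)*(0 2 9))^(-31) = ((0 2 9 1 10 3))^(-31) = (0 3 10 1 9 2)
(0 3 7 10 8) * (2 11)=(0 3 7 10 8)(2 11)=[3, 1, 11, 7, 4, 5, 6, 10, 0, 9, 8, 2]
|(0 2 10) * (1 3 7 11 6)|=|(0 2 10)(1 3 7 11 6)|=15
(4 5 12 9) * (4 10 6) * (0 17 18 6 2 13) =(0 17 18 6 4 5 12 9 10 2 13) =[17, 1, 13, 3, 5, 12, 4, 7, 8, 10, 2, 11, 9, 0, 14, 15, 16, 18, 6]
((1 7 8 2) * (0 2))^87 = (0 1 8 2 7)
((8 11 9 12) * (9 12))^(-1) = ((8 11 12))^(-1) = (8 12 11)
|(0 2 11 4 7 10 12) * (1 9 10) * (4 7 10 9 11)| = |(0 2 4 10 12)(1 11 7)| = 15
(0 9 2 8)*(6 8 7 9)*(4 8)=(0 6 4 8)(2 7 9)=[6, 1, 7, 3, 8, 5, 4, 9, 0, 2]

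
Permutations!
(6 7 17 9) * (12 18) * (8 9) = (6 7 17 8 9)(12 18) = [0, 1, 2, 3, 4, 5, 7, 17, 9, 6, 10, 11, 18, 13, 14, 15, 16, 8, 12]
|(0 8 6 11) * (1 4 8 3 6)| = 12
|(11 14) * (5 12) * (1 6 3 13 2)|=10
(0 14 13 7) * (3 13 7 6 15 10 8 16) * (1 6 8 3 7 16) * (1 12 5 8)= (0 14 16 7)(1 6 15 10 3 13)(5 8 12)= [14, 6, 2, 13, 4, 8, 15, 0, 12, 9, 3, 11, 5, 1, 16, 10, 7]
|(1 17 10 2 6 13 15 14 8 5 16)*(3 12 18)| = 33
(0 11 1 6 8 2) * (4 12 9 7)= (0 11 1 6 8 2)(4 12 9 7)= [11, 6, 0, 3, 12, 5, 8, 4, 2, 7, 10, 1, 9]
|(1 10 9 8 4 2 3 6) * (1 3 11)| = 14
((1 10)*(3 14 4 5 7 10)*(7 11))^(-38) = (1 14 5 7)(3 4 11 10)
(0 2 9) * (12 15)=(0 2 9)(12 15)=[2, 1, 9, 3, 4, 5, 6, 7, 8, 0, 10, 11, 15, 13, 14, 12]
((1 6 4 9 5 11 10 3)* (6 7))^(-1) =(1 3 10 11 5 9 4 6 7)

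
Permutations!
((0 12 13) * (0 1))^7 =(0 1 13 12)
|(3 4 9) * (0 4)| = |(0 4 9 3)| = 4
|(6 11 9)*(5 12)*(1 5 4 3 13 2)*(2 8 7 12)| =|(1 5 2)(3 13 8 7 12 4)(6 11 9)| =6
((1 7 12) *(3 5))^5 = (1 12 7)(3 5) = ((1 7 12)(3 5))^5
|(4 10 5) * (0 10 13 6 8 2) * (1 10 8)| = |(0 8 2)(1 10 5 4 13 6)| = 6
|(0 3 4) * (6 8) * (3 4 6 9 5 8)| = |(0 4)(3 6)(5 8 9)| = 6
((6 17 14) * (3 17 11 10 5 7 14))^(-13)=((3 17)(5 7 14 6 11 10))^(-13)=(3 17)(5 10 11 6 14 7)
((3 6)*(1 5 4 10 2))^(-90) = ((1 5 4 10 2)(3 6))^(-90) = (10)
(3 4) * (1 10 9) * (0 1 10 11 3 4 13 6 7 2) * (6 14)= (0 1 11 3 13 14 6 7 2)(9 10)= [1, 11, 0, 13, 4, 5, 7, 2, 8, 10, 9, 3, 12, 14, 6]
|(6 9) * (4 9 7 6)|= 2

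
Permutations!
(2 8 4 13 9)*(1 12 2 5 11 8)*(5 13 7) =(1 12 2)(4 7 5 11 8)(9 13) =[0, 12, 1, 3, 7, 11, 6, 5, 4, 13, 10, 8, 2, 9]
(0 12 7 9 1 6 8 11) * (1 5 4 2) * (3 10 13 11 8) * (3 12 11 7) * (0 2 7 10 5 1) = (0 11 2)(1 6 12 3 5 4 7 9)(10 13) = [11, 6, 0, 5, 7, 4, 12, 9, 8, 1, 13, 2, 3, 10]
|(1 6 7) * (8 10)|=6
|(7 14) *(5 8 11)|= |(5 8 11)(7 14)|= 6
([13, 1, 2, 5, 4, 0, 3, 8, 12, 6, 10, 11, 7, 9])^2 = [9, 1, 2, 0, 4, 13, 5, 12, 7, 3, 10, 11, 8, 6]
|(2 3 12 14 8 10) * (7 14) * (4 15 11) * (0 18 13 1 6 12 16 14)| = 42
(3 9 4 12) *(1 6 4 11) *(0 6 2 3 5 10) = [6, 2, 3, 9, 12, 10, 4, 7, 8, 11, 0, 1, 5] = (0 6 4 12 5 10)(1 2 3 9 11)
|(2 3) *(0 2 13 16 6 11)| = |(0 2 3 13 16 6 11)| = 7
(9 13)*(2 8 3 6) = (2 8 3 6)(9 13) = [0, 1, 8, 6, 4, 5, 2, 7, 3, 13, 10, 11, 12, 9]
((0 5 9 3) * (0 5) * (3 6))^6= ((3 5 9 6))^6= (3 9)(5 6)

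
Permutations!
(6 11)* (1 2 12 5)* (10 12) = (1 2 10 12 5)(6 11) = [0, 2, 10, 3, 4, 1, 11, 7, 8, 9, 12, 6, 5]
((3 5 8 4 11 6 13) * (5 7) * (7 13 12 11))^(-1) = ((3 13)(4 7 5 8)(6 12 11))^(-1) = (3 13)(4 8 5 7)(6 11 12)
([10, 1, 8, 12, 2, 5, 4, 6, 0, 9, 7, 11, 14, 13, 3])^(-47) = (0 7 4 8 10 6 2)(3 12 14)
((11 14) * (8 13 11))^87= ((8 13 11 14))^87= (8 14 11 13)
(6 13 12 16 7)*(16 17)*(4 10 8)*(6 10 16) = (4 16 7 10 8)(6 13 12 17) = [0, 1, 2, 3, 16, 5, 13, 10, 4, 9, 8, 11, 17, 12, 14, 15, 7, 6]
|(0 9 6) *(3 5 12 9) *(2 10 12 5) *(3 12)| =12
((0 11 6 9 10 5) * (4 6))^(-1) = (0 5 10 9 6 4 11)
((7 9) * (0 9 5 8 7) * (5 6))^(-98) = ((0 9)(5 8 7 6))^(-98) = (9)(5 7)(6 8)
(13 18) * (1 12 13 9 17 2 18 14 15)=(1 12 13 14 15)(2 18 9 17)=[0, 12, 18, 3, 4, 5, 6, 7, 8, 17, 10, 11, 13, 14, 15, 1, 16, 2, 9]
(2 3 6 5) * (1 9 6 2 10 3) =[0, 9, 1, 2, 4, 10, 5, 7, 8, 6, 3] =(1 9 6 5 10 3 2)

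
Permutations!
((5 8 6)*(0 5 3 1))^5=(0 1 3 6 8 5)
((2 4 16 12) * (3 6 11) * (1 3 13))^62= ((1 3 6 11 13)(2 4 16 12))^62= (1 6 13 3 11)(2 16)(4 12)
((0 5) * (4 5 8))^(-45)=(0 5 4 8)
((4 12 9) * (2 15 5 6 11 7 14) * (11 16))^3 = (2 6 7 15 16 14 5 11)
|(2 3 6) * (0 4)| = |(0 4)(2 3 6)| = 6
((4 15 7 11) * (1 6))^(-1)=((1 6)(4 15 7 11))^(-1)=(1 6)(4 11 7 15)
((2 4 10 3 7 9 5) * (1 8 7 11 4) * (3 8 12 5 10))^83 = (1 2 5 12)(3 4 11)(7 8 10 9)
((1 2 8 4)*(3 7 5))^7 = ((1 2 8 4)(3 7 5))^7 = (1 4 8 2)(3 7 5)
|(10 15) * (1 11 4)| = |(1 11 4)(10 15)| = 6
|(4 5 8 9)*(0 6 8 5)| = 5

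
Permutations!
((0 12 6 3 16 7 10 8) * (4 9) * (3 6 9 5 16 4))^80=((0 12 9 3 4 5 16 7 10 8))^80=(16)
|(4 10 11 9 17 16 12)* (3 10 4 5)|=8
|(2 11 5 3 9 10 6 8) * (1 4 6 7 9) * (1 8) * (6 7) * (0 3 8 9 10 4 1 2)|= |(0 3 9 4 7 10 6 2 11 5 8)|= 11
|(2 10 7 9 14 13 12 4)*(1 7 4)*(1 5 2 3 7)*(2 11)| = 11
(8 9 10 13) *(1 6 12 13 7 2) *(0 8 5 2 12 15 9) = (0 8)(1 6 15 9 10 7 12 13 5 2) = [8, 6, 1, 3, 4, 2, 15, 12, 0, 10, 7, 11, 13, 5, 14, 9]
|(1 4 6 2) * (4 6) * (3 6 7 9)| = 6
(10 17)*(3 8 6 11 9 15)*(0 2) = [2, 1, 0, 8, 4, 5, 11, 7, 6, 15, 17, 9, 12, 13, 14, 3, 16, 10] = (0 2)(3 8 6 11 9 15)(10 17)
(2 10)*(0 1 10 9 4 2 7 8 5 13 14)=(0 1 10 7 8 5 13 14)(2 9 4)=[1, 10, 9, 3, 2, 13, 6, 8, 5, 4, 7, 11, 12, 14, 0]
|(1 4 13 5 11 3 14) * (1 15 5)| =|(1 4 13)(3 14 15 5 11)| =15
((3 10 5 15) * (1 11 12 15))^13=((1 11 12 15 3 10 5))^13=(1 5 10 3 15 12 11)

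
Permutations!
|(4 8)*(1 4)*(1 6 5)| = |(1 4 8 6 5)| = 5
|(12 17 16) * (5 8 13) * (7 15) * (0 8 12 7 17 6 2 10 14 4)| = 20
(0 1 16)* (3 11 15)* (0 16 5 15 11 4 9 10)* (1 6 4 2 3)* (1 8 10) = [6, 5, 3, 2, 9, 15, 4, 7, 10, 1, 0, 11, 12, 13, 14, 8, 16] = (16)(0 6 4 9 1 5 15 8 10)(2 3)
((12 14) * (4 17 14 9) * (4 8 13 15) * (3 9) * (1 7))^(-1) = ((1 7)(3 9 8 13 15 4 17 14 12))^(-1) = (1 7)(3 12 14 17 4 15 13 8 9)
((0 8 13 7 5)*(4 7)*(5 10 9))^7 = (0 5 9 10 7 4 13 8)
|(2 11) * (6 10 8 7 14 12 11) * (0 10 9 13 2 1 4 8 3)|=84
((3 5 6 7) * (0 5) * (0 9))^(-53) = ((0 5 6 7 3 9))^(-53) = (0 5 6 7 3 9)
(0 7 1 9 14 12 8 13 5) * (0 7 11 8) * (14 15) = (0 11 8 13 5 7 1 9 15 14 12) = [11, 9, 2, 3, 4, 7, 6, 1, 13, 15, 10, 8, 0, 5, 12, 14]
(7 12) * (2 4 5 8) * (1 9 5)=(1 9 5 8 2 4)(7 12)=[0, 9, 4, 3, 1, 8, 6, 12, 2, 5, 10, 11, 7]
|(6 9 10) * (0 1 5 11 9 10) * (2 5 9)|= 6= |(0 1 9)(2 5 11)(6 10)|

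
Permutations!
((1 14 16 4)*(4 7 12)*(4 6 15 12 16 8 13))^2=(16)(1 8 4 14 13)(6 12 15)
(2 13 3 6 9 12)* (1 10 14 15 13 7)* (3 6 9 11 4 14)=(1 10 3 9 12 2 7)(4 14 15 13 6 11)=[0, 10, 7, 9, 14, 5, 11, 1, 8, 12, 3, 4, 2, 6, 15, 13]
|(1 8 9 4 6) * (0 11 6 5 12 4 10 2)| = |(0 11 6 1 8 9 10 2)(4 5 12)| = 24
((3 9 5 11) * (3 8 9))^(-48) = ((5 11 8 9))^(-48) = (11)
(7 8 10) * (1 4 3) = (1 4 3)(7 8 10) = [0, 4, 2, 1, 3, 5, 6, 8, 10, 9, 7]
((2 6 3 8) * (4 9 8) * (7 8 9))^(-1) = ((9)(2 6 3 4 7 8))^(-1) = (9)(2 8 7 4 3 6)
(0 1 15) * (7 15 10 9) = (0 1 10 9 7 15) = [1, 10, 2, 3, 4, 5, 6, 15, 8, 7, 9, 11, 12, 13, 14, 0]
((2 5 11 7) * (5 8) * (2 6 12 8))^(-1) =(5 8 12 6 7 11)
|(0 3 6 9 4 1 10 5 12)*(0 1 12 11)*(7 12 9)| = 18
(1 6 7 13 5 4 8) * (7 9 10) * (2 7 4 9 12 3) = (1 6 12 3 2 7 13 5 9 10 4 8) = [0, 6, 7, 2, 8, 9, 12, 13, 1, 10, 4, 11, 3, 5]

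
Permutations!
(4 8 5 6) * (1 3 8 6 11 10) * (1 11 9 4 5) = (1 3 8)(4 6 5 9)(10 11) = [0, 3, 2, 8, 6, 9, 5, 7, 1, 4, 11, 10]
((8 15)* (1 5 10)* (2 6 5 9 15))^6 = (1 5 2 15)(6 8 9 10)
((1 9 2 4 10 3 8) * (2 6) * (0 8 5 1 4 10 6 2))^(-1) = ((0 8 4 6)(1 9 2 10 3 5))^(-1) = (0 6 4 8)(1 5 3 10 2 9)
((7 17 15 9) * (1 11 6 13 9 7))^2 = (1 6 9 11 13)(7 15 17)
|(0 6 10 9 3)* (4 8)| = 10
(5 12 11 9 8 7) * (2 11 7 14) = (2 11 9 8 14)(5 12 7) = [0, 1, 11, 3, 4, 12, 6, 5, 14, 8, 10, 9, 7, 13, 2]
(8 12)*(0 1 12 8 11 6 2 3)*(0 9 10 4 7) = (0 1 12 11 6 2 3 9 10 4 7) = [1, 12, 3, 9, 7, 5, 2, 0, 8, 10, 4, 6, 11]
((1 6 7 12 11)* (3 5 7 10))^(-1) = (1 11 12 7 5 3 10 6)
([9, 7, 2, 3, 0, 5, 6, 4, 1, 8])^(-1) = (0 4 7 1 8 9)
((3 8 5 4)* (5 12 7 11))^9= (3 12 11 4 8 7 5)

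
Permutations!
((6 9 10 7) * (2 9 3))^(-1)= (2 3 6 7 10 9)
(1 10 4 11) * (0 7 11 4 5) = [7, 10, 2, 3, 4, 0, 6, 11, 8, 9, 5, 1] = (0 7 11 1 10 5)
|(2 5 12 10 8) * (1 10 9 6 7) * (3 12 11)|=|(1 10 8 2 5 11 3 12 9 6 7)|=11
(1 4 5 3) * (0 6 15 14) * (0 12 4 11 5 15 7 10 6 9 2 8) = (0 9 2 8)(1 11 5 3)(4 15 14 12)(6 7 10) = [9, 11, 8, 1, 15, 3, 7, 10, 0, 2, 6, 5, 4, 13, 12, 14]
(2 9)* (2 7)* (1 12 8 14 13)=[0, 12, 9, 3, 4, 5, 6, 2, 14, 7, 10, 11, 8, 1, 13]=(1 12 8 14 13)(2 9 7)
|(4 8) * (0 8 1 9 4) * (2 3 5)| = 6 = |(0 8)(1 9 4)(2 3 5)|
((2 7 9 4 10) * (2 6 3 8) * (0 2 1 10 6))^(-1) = ((0 2 7 9 4 6 3 8 1 10))^(-1) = (0 10 1 8 3 6 4 9 7 2)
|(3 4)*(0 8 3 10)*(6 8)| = 6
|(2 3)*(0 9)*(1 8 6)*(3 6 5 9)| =|(0 3 2 6 1 8 5 9)| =8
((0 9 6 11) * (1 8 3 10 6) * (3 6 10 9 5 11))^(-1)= (0 11 5)(1 9 3 6 8)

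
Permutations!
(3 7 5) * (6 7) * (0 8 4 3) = [8, 1, 2, 6, 3, 0, 7, 5, 4] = (0 8 4 3 6 7 5)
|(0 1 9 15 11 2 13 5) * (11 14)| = |(0 1 9 15 14 11 2 13 5)| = 9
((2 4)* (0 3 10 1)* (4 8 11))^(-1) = ((0 3 10 1)(2 8 11 4))^(-1) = (0 1 10 3)(2 4 11 8)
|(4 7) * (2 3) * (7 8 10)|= 4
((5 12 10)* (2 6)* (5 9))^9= ((2 6)(5 12 10 9))^9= (2 6)(5 12 10 9)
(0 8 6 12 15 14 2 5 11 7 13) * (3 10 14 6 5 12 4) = [8, 1, 12, 10, 3, 11, 4, 13, 5, 9, 14, 7, 15, 0, 2, 6] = (0 8 5 11 7 13)(2 12 15 6 4 3 10 14)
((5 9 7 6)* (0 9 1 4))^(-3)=(0 5 9 1 7 4 6)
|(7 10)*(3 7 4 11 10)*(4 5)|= 4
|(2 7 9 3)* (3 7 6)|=|(2 6 3)(7 9)|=6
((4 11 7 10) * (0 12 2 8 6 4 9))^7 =(0 7 6 12 10 4 2 9 11 8)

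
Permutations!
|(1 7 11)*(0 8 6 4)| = 12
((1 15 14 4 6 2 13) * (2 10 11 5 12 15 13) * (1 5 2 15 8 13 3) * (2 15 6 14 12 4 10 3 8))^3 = ((1 8 13 5 4 14 10 11 15 12 2 6 3))^3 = (1 5 10 12 3 13 14 15 6 8 4 11 2)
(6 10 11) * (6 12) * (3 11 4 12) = (3 11)(4 12 6 10) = [0, 1, 2, 11, 12, 5, 10, 7, 8, 9, 4, 3, 6]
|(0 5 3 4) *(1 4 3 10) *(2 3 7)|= |(0 5 10 1 4)(2 3 7)|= 15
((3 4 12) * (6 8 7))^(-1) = ((3 4 12)(6 8 7))^(-1) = (3 12 4)(6 7 8)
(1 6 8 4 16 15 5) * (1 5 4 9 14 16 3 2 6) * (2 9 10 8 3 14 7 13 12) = (2 6 3 9 7 13 12)(4 14 16 15)(8 10) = [0, 1, 6, 9, 14, 5, 3, 13, 10, 7, 8, 11, 2, 12, 16, 4, 15]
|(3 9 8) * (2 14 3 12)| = |(2 14 3 9 8 12)| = 6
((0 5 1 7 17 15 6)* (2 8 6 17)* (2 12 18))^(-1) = ((0 5 1 7 12 18 2 8 6)(15 17))^(-1) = (0 6 8 2 18 12 7 1 5)(15 17)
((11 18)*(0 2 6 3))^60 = (18)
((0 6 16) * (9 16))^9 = ((0 6 9 16))^9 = (0 6 9 16)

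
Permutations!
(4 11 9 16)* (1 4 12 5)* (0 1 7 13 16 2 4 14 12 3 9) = [1, 14, 4, 9, 11, 7, 6, 13, 8, 2, 10, 0, 5, 16, 12, 15, 3] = (0 1 14 12 5 7 13 16 3 9 2 4 11)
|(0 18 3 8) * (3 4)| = |(0 18 4 3 8)| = 5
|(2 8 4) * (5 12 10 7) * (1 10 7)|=|(1 10)(2 8 4)(5 12 7)|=6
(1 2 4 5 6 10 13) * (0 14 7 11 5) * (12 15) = (0 14 7 11 5 6 10 13 1 2 4)(12 15) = [14, 2, 4, 3, 0, 6, 10, 11, 8, 9, 13, 5, 15, 1, 7, 12]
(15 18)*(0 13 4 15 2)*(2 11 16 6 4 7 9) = [13, 1, 0, 3, 15, 5, 4, 9, 8, 2, 10, 16, 12, 7, 14, 18, 6, 17, 11] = (0 13 7 9 2)(4 15 18 11 16 6)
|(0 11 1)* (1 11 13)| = 3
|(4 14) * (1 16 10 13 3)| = |(1 16 10 13 3)(4 14)| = 10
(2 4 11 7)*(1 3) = (1 3)(2 4 11 7) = [0, 3, 4, 1, 11, 5, 6, 2, 8, 9, 10, 7]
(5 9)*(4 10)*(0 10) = (0 10 4)(5 9) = [10, 1, 2, 3, 0, 9, 6, 7, 8, 5, 4]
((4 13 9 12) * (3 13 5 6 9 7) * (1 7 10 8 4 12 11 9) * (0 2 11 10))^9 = ((0 2 11 9 10 8 4 5 6 1 7 3 13))^9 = (0 1 8 2 7 4 11 3 5 9 13 6 10)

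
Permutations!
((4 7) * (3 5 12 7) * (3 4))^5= (3 5 12 7)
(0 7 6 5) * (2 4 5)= [7, 1, 4, 3, 5, 0, 2, 6]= (0 7 6 2 4 5)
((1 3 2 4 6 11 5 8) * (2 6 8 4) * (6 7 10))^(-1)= ((1 3 7 10 6 11 5 4 8))^(-1)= (1 8 4 5 11 6 10 7 3)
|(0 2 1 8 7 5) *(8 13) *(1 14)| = 8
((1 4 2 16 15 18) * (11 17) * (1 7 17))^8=((1 4 2 16 15 18 7 17 11))^8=(1 11 17 7 18 15 16 2 4)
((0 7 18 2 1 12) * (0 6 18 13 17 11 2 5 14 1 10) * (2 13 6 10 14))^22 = ((0 7 6 18 5 2 14 1 12 10)(11 13 17))^22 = (0 6 5 14 12)(1 10 7 18 2)(11 13 17)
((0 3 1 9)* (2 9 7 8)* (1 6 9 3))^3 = ((0 1 7 8 2 3 6 9))^3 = (0 8 6 1 2 9 7 3)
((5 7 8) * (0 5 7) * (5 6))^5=(0 5 6)(7 8)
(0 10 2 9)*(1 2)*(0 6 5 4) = (0 10 1 2 9 6 5 4) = [10, 2, 9, 3, 0, 4, 5, 7, 8, 6, 1]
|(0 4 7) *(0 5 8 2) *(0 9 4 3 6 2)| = |(0 3 6 2 9 4 7 5 8)| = 9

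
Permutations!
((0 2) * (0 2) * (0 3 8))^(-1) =((0 3 8))^(-1) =(0 8 3)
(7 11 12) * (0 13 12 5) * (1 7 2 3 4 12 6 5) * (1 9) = [13, 7, 3, 4, 12, 0, 5, 11, 8, 1, 10, 9, 2, 6] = (0 13 6 5)(1 7 11 9)(2 3 4 12)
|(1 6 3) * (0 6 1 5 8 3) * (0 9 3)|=6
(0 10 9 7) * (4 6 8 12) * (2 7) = (0 10 9 2 7)(4 6 8 12) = [10, 1, 7, 3, 6, 5, 8, 0, 12, 2, 9, 11, 4]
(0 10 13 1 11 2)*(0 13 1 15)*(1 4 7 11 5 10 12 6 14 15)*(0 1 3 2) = [12, 5, 13, 2, 7, 10, 14, 11, 8, 9, 4, 0, 6, 3, 15, 1] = (0 12 6 14 15 1 5 10 4 7 11)(2 13 3)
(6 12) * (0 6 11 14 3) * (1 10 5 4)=(0 6 12 11 14 3)(1 10 5 4)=[6, 10, 2, 0, 1, 4, 12, 7, 8, 9, 5, 14, 11, 13, 3]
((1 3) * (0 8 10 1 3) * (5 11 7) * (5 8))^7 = (11)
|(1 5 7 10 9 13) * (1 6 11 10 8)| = |(1 5 7 8)(6 11 10 9 13)| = 20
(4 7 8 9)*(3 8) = [0, 1, 2, 8, 7, 5, 6, 3, 9, 4] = (3 8 9 4 7)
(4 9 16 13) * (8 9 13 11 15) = (4 13)(8 9 16 11 15) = [0, 1, 2, 3, 13, 5, 6, 7, 9, 16, 10, 15, 12, 4, 14, 8, 11]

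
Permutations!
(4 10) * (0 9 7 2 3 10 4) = (0 9 7 2 3 10) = [9, 1, 3, 10, 4, 5, 6, 2, 8, 7, 0]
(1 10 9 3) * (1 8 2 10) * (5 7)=(2 10 9 3 8)(5 7)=[0, 1, 10, 8, 4, 7, 6, 5, 2, 3, 9]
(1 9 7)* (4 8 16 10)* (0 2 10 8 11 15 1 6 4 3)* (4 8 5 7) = (0 2 10 3)(1 9 4 11 15)(5 7 6 8 16) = [2, 9, 10, 0, 11, 7, 8, 6, 16, 4, 3, 15, 12, 13, 14, 1, 5]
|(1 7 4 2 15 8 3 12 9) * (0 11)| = 18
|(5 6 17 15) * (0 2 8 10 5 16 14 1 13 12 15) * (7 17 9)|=18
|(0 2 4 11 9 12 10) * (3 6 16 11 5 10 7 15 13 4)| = |(0 2 3 6 16 11 9 12 7 15 13 4 5 10)| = 14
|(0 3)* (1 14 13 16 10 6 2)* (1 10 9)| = 30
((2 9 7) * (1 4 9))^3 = ((1 4 9 7 2))^3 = (1 7 4 2 9)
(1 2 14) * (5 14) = (1 2 5 14) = [0, 2, 5, 3, 4, 14, 6, 7, 8, 9, 10, 11, 12, 13, 1]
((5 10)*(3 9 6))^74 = ((3 9 6)(5 10))^74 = (10)(3 6 9)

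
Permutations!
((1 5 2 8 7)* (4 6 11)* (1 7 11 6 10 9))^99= ((1 5 2 8 11 4 10 9))^99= (1 8 10 5 11 9 2 4)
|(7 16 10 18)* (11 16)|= 5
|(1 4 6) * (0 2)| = 6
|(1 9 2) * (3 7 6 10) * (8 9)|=4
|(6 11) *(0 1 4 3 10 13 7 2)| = 8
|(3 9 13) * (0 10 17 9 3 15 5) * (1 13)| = |(0 10 17 9 1 13 15 5)| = 8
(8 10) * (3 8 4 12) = (3 8 10 4 12) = [0, 1, 2, 8, 12, 5, 6, 7, 10, 9, 4, 11, 3]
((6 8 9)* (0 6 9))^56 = ((9)(0 6 8))^56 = (9)(0 8 6)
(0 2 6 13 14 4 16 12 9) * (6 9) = (0 2 9)(4 16 12 6 13 14) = [2, 1, 9, 3, 16, 5, 13, 7, 8, 0, 10, 11, 6, 14, 4, 15, 12]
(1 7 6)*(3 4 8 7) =[0, 3, 2, 4, 8, 5, 1, 6, 7] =(1 3 4 8 7 6)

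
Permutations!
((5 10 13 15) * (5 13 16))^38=(5 16 10)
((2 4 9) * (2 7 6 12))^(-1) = (2 12 6 7 9 4)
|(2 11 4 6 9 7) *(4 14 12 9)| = |(2 11 14 12 9 7)(4 6)| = 6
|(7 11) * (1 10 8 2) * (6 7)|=|(1 10 8 2)(6 7 11)|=12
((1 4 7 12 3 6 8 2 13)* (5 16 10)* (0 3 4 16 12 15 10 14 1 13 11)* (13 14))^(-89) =(0 3 6 8 2 11)(1 14 13 16)(4 7 15 10 5 12)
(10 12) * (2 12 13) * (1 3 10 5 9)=[0, 3, 12, 10, 4, 9, 6, 7, 8, 1, 13, 11, 5, 2]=(1 3 10 13 2 12 5 9)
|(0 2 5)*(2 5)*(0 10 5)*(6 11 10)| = 4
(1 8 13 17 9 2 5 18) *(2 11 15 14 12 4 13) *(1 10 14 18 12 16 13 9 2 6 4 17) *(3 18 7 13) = (1 8 6 4 9 11 15 7 13)(2 5 12 17)(3 18 10 14 16) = [0, 8, 5, 18, 9, 12, 4, 13, 6, 11, 14, 15, 17, 1, 16, 7, 3, 2, 10]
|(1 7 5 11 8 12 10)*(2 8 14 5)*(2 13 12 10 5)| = 10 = |(1 7 13 12 5 11 14 2 8 10)|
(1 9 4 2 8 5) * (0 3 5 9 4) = (0 3 5 1 4 2 8 9) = [3, 4, 8, 5, 2, 1, 6, 7, 9, 0]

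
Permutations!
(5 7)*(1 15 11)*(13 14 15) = (1 13 14 15 11)(5 7) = [0, 13, 2, 3, 4, 7, 6, 5, 8, 9, 10, 1, 12, 14, 15, 11]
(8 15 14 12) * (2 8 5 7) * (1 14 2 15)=[0, 14, 8, 3, 4, 7, 6, 15, 1, 9, 10, 11, 5, 13, 12, 2]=(1 14 12 5 7 15 2 8)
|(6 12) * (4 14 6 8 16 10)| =7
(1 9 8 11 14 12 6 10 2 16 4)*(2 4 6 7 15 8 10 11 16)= [0, 9, 2, 3, 1, 5, 11, 15, 16, 10, 4, 14, 7, 13, 12, 8, 6]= (1 9 10 4)(6 11 14 12 7 15 8 16)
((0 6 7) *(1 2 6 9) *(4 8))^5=(0 7 6 2 1 9)(4 8)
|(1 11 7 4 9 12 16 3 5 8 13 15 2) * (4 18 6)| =|(1 11 7 18 6 4 9 12 16 3 5 8 13 15 2)| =15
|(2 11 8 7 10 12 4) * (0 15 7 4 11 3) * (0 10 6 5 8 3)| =8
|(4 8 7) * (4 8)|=|(7 8)|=2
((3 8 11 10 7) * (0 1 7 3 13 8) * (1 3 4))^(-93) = (0 3)(1 10 8 7 4 11 13)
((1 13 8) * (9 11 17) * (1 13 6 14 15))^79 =(1 15 14 6)(8 13)(9 11 17) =((1 6 14 15)(8 13)(9 11 17))^79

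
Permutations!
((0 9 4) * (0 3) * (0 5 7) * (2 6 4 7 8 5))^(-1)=((0 9 7)(2 6 4 3)(5 8))^(-1)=(0 7 9)(2 3 4 6)(5 8)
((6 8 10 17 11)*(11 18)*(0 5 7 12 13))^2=((0 5 7 12 13)(6 8 10 17 18 11))^2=(0 7 13 5 12)(6 10 18)(8 17 11)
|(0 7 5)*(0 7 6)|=2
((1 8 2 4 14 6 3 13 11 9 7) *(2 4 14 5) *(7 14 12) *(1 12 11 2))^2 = (1 4)(2 9 6 13 11 14 3)(5 8)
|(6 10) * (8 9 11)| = |(6 10)(8 9 11)| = 6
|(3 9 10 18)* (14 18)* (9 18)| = 6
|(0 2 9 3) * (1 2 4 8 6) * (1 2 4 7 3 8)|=12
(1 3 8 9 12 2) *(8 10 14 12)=(1 3 10 14 12 2)(8 9)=[0, 3, 1, 10, 4, 5, 6, 7, 9, 8, 14, 11, 2, 13, 12]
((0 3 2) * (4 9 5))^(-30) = (9)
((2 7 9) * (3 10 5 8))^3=(3 8 5 10)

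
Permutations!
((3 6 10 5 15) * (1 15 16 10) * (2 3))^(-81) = ((1 15 2 3 6)(5 16 10))^(-81) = (16)(1 6 3 2 15)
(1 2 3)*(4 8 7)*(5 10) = (1 2 3)(4 8 7)(5 10) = [0, 2, 3, 1, 8, 10, 6, 4, 7, 9, 5]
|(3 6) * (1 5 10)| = 6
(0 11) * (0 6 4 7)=(0 11 6 4 7)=[11, 1, 2, 3, 7, 5, 4, 0, 8, 9, 10, 6]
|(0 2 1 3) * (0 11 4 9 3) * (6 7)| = 12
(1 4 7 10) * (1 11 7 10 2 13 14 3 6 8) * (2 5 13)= (1 4 10 11 7 5 13 14 3 6 8)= [0, 4, 2, 6, 10, 13, 8, 5, 1, 9, 11, 7, 12, 14, 3]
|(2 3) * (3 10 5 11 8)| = 6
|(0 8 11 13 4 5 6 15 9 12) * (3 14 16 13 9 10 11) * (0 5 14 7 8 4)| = |(0 4 14 16 13)(3 7 8)(5 6 15 10 11 9 12)| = 105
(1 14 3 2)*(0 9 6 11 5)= (0 9 6 11 5)(1 14 3 2)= [9, 14, 1, 2, 4, 0, 11, 7, 8, 6, 10, 5, 12, 13, 3]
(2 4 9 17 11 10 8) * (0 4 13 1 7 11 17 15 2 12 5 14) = (17)(0 4 9 15 2 13 1 7 11 10 8 12 5 14) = [4, 7, 13, 3, 9, 14, 6, 11, 12, 15, 8, 10, 5, 1, 0, 2, 16, 17]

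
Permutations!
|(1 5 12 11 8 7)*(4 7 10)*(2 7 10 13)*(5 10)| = 10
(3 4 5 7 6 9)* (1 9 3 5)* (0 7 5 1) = (0 7 6 3 4)(1 9) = [7, 9, 2, 4, 0, 5, 3, 6, 8, 1]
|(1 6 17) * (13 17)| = 4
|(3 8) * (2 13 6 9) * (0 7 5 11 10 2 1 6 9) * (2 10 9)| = 14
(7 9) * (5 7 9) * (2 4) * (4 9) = (2 9 4)(5 7) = [0, 1, 9, 3, 2, 7, 6, 5, 8, 4]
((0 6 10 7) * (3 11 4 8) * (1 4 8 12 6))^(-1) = ((0 1 4 12 6 10 7)(3 11 8))^(-1) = (0 7 10 6 12 4 1)(3 8 11)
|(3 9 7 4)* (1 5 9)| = |(1 5 9 7 4 3)| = 6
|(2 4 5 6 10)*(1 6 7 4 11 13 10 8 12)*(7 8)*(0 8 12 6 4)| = |(0 8 6 7)(1 4 5 12)(2 11 13 10)| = 4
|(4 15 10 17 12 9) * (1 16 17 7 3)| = 10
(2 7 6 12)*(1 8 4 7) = (1 8 4 7 6 12 2) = [0, 8, 1, 3, 7, 5, 12, 6, 4, 9, 10, 11, 2]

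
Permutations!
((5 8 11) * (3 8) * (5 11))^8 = (11)(3 5 8)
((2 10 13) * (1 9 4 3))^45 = (13)(1 9 4 3)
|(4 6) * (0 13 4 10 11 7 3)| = 8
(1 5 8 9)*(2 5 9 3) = (1 9)(2 5 8 3) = [0, 9, 5, 2, 4, 8, 6, 7, 3, 1]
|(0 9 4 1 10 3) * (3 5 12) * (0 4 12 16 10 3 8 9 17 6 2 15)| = |(0 17 6 2 15)(1 3 4)(5 16 10)(8 9 12)| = 15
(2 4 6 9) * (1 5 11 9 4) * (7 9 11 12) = (1 5 12 7 9 2)(4 6) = [0, 5, 1, 3, 6, 12, 4, 9, 8, 2, 10, 11, 7]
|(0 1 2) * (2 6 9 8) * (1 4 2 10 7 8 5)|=|(0 4 2)(1 6 9 5)(7 8 10)|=12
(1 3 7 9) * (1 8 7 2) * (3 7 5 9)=(1 7 3 2)(5 9 8)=[0, 7, 1, 2, 4, 9, 6, 3, 5, 8]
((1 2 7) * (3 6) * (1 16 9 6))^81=(1 9 2 6 7 3 16)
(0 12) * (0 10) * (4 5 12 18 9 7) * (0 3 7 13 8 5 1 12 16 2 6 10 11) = [18, 12, 6, 7, 1, 16, 10, 4, 5, 13, 3, 0, 11, 8, 14, 15, 2, 17, 9] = (0 18 9 13 8 5 16 2 6 10 3 7 4 1 12 11)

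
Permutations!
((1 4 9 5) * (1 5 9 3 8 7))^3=(9)(1 8 4 7 3)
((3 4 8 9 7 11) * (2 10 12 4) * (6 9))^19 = (2 3 11 7 9 6 8 4 12 10)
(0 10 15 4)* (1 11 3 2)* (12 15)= (0 10 12 15 4)(1 11 3 2)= [10, 11, 1, 2, 0, 5, 6, 7, 8, 9, 12, 3, 15, 13, 14, 4]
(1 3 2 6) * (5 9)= (1 3 2 6)(5 9)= [0, 3, 6, 2, 4, 9, 1, 7, 8, 5]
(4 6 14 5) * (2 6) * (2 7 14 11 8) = [0, 1, 6, 3, 7, 4, 11, 14, 2, 9, 10, 8, 12, 13, 5] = (2 6 11 8)(4 7 14 5)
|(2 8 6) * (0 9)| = |(0 9)(2 8 6)| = 6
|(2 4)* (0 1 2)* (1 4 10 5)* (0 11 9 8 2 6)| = |(0 4 11 9 8 2 10 5 1 6)| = 10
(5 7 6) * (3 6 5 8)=(3 6 8)(5 7)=[0, 1, 2, 6, 4, 7, 8, 5, 3]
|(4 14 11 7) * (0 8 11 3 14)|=|(0 8 11 7 4)(3 14)|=10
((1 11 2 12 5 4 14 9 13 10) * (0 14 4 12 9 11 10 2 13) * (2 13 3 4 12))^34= ((0 14 11 3 4 12 5 2 9)(1 10))^34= (0 2 12 3 14 9 5 4 11)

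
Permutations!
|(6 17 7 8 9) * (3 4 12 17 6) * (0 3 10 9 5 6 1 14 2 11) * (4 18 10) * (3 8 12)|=120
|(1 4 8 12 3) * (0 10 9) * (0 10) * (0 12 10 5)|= 9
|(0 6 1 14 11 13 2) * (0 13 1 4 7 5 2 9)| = 24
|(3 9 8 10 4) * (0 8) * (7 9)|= 7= |(0 8 10 4 3 7 9)|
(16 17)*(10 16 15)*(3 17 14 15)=[0, 1, 2, 17, 4, 5, 6, 7, 8, 9, 16, 11, 12, 13, 15, 10, 14, 3]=(3 17)(10 16 14 15)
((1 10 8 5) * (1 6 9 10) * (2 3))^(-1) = ((2 3)(5 6 9 10 8))^(-1) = (2 3)(5 8 10 9 6)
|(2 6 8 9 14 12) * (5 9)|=7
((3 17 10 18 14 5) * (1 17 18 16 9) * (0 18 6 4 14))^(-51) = (0 18)(1 9 16 10 17)(3 5 14 4 6)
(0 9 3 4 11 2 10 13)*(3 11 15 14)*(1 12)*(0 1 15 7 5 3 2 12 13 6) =(0 9 11 12 15 14 2 10 6)(1 13)(3 4 7 5) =[9, 13, 10, 4, 7, 3, 0, 5, 8, 11, 6, 12, 15, 1, 2, 14]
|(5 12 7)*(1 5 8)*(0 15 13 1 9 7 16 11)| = |(0 15 13 1 5 12 16 11)(7 8 9)| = 24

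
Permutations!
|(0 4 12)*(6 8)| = 6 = |(0 4 12)(6 8)|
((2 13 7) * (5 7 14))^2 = (2 14 7 13 5)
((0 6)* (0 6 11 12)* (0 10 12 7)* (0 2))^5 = (0 11 7 2)(10 12)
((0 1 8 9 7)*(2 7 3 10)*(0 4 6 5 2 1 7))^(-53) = ((0 7 4 6 5 2)(1 8 9 3 10))^(-53) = (0 7 4 6 5 2)(1 9 10 8 3)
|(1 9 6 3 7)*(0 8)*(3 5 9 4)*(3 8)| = |(0 3 7 1 4 8)(5 9 6)| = 6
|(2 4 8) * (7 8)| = 4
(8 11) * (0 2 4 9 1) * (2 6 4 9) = [6, 0, 9, 3, 2, 5, 4, 7, 11, 1, 10, 8] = (0 6 4 2 9 1)(8 11)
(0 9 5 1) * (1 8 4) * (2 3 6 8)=[9, 0, 3, 6, 1, 2, 8, 7, 4, 5]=(0 9 5 2 3 6 8 4 1)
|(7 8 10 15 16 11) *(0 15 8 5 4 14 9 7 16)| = |(0 15)(4 14 9 7 5)(8 10)(11 16)| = 10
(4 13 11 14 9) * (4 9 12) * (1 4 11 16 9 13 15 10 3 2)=(1 4 15 10 3 2)(9 13 16)(11 14 12)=[0, 4, 1, 2, 15, 5, 6, 7, 8, 13, 3, 14, 11, 16, 12, 10, 9]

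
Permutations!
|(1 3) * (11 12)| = |(1 3)(11 12)| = 2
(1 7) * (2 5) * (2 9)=[0, 7, 5, 3, 4, 9, 6, 1, 8, 2]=(1 7)(2 5 9)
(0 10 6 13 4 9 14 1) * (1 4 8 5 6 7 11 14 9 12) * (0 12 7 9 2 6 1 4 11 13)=(0 10 9 2 6)(1 12 4 7 13 8 5)(11 14)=[10, 12, 6, 3, 7, 1, 0, 13, 5, 2, 9, 14, 4, 8, 11]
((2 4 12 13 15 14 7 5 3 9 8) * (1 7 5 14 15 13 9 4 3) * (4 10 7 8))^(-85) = ((15)(1 8 2 3 10 7 14 5)(4 12 9))^(-85) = (15)(1 3 14 8 10 5 2 7)(4 9 12)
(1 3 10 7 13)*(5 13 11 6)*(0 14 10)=(0 14 10 7 11 6 5 13 1 3)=[14, 3, 2, 0, 4, 13, 5, 11, 8, 9, 7, 6, 12, 1, 10]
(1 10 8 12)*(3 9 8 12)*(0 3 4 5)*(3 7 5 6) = (0 7 5)(1 10 12)(3 9 8 4 6) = [7, 10, 2, 9, 6, 0, 3, 5, 4, 8, 12, 11, 1]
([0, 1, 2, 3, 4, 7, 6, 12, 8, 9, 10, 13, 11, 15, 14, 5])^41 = (5 15 13 11 12 7)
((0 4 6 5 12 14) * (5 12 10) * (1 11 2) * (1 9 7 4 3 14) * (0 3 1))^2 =((0 1 11 2 9 7 4 6 12)(3 14)(5 10))^2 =(14)(0 11 9 4 12 1 2 7 6)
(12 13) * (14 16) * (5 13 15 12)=(5 13)(12 15)(14 16)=[0, 1, 2, 3, 4, 13, 6, 7, 8, 9, 10, 11, 15, 5, 16, 12, 14]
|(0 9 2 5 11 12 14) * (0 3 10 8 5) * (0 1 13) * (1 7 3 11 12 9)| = |(0 1 13)(2 7 3 10 8 5 12 14 11 9)| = 30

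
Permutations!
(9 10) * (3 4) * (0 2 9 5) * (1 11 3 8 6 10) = [2, 11, 9, 4, 8, 0, 10, 7, 6, 1, 5, 3] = (0 2 9 1 11 3 4 8 6 10 5)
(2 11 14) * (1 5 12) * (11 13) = [0, 5, 13, 3, 4, 12, 6, 7, 8, 9, 10, 14, 1, 11, 2] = (1 5 12)(2 13 11 14)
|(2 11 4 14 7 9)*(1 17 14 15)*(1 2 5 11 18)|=11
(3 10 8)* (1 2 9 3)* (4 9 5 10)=(1 2 5 10 8)(3 4 9)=[0, 2, 5, 4, 9, 10, 6, 7, 1, 3, 8]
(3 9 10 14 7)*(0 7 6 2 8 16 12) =(0 7 3 9 10 14 6 2 8 16 12) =[7, 1, 8, 9, 4, 5, 2, 3, 16, 10, 14, 11, 0, 13, 6, 15, 12]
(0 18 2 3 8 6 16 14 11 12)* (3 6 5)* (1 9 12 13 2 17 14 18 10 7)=(0 10 7 1 9 12)(2 6 16 18 17 14 11 13)(3 8 5)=[10, 9, 6, 8, 4, 3, 16, 1, 5, 12, 7, 13, 0, 2, 11, 15, 18, 14, 17]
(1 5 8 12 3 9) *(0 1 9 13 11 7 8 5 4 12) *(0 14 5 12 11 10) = (0 1 4 11 7 8 14 5 12 3 13 10) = [1, 4, 2, 13, 11, 12, 6, 8, 14, 9, 0, 7, 3, 10, 5]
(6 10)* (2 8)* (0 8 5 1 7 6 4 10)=(0 8 2 5 1 7 6)(4 10)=[8, 7, 5, 3, 10, 1, 0, 6, 2, 9, 4]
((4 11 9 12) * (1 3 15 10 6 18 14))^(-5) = (1 15 6 14 3 10 18)(4 12 9 11)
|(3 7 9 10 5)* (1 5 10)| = |(10)(1 5 3 7 9)| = 5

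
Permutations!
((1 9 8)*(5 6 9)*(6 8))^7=((1 5 8)(6 9))^7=(1 5 8)(6 9)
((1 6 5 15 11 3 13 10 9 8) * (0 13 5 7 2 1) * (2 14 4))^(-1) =((0 13 10 9 8)(1 6 7 14 4 2)(3 5 15 11))^(-1) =(0 8 9 10 13)(1 2 4 14 7 6)(3 11 15 5)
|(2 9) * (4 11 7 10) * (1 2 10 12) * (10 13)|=9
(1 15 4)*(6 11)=(1 15 4)(6 11)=[0, 15, 2, 3, 1, 5, 11, 7, 8, 9, 10, 6, 12, 13, 14, 4]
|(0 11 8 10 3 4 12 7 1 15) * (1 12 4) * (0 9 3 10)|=12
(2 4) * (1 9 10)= (1 9 10)(2 4)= [0, 9, 4, 3, 2, 5, 6, 7, 8, 10, 1]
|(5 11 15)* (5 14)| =4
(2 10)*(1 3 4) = (1 3 4)(2 10) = [0, 3, 10, 4, 1, 5, 6, 7, 8, 9, 2]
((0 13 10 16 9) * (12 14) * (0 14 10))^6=(9 14 12 10 16)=((0 13)(9 14 12 10 16))^6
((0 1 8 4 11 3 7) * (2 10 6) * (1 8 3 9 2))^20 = (0 3 6 2 11 8 7 1 10 9 4)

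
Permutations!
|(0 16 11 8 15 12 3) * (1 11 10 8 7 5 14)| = 35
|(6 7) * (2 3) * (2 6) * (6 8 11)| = 6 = |(2 3 8 11 6 7)|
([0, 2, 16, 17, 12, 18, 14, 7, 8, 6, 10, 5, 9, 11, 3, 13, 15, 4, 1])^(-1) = [0, 18, 1, 14, 17, 11, 9, 7, 8, 12, 10, 13, 4, 15, 6, 16, 2, 3, 5]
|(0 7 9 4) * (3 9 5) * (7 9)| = |(0 9 4)(3 7 5)| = 3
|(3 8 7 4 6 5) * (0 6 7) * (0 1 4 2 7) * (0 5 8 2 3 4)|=|(0 6 8 1)(2 7 3)(4 5)|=12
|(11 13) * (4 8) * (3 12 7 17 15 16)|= 6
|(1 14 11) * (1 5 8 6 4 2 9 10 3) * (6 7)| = |(1 14 11 5 8 7 6 4 2 9 10 3)| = 12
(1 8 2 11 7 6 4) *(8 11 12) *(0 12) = [12, 11, 0, 3, 1, 5, 4, 6, 2, 9, 10, 7, 8] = (0 12 8 2)(1 11 7 6 4)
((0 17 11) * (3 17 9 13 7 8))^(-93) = (0 7 17 9 8 11 13 3)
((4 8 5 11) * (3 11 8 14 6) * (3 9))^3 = ((3 11 4 14 6 9)(5 8))^3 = (3 14)(4 9)(5 8)(6 11)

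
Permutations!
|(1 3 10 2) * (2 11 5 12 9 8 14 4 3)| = 18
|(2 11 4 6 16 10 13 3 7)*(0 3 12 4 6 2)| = 24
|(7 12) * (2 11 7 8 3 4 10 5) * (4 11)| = 20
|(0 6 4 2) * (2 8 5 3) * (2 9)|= |(0 6 4 8 5 3 9 2)|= 8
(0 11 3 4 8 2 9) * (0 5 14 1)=(0 11 3 4 8 2 9 5 14 1)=[11, 0, 9, 4, 8, 14, 6, 7, 2, 5, 10, 3, 12, 13, 1]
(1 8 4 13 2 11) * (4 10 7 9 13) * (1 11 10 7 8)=(2 10 8 7 9 13)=[0, 1, 10, 3, 4, 5, 6, 9, 7, 13, 8, 11, 12, 2]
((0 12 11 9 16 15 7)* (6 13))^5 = ((0 12 11 9 16 15 7)(6 13))^5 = (0 15 9 12 7 16 11)(6 13)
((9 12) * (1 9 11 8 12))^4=((1 9)(8 12 11))^4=(8 12 11)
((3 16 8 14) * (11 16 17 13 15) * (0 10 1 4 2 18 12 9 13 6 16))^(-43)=((0 10 1 4 2 18 12 9 13 15 11)(3 17 6 16 8 14))^(-43)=(0 10 1 4 2 18 12 9 13 15 11)(3 14 8 16 6 17)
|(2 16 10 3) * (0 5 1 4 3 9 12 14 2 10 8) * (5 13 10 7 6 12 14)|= 56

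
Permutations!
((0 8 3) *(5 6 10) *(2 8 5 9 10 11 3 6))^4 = ((0 5 2 8 6 11 3)(9 10))^4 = (0 6 5 11 2 3 8)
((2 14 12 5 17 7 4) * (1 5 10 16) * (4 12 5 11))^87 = ((1 11 4 2 14 5 17 7 12 10 16))^87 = (1 16 10 12 7 17 5 14 2 4 11)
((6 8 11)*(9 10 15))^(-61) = (6 11 8)(9 15 10)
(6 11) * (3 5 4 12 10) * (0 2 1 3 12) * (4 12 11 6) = (0 2 1 3 5 12 10 11 4) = [2, 3, 1, 5, 0, 12, 6, 7, 8, 9, 11, 4, 10]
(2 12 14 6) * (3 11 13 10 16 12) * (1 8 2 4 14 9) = (1 8 2 3 11 13 10 16 12 9)(4 14 6) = [0, 8, 3, 11, 14, 5, 4, 7, 2, 1, 16, 13, 9, 10, 6, 15, 12]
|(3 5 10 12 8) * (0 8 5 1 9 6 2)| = |(0 8 3 1 9 6 2)(5 10 12)| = 21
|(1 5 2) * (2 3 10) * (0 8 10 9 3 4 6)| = |(0 8 10 2 1 5 4 6)(3 9)| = 8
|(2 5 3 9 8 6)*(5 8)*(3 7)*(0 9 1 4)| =|(0 9 5 7 3 1 4)(2 8 6)| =21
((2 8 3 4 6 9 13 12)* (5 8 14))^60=((2 14 5 8 3 4 6 9 13 12))^60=(14)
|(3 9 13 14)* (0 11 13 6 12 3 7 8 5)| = |(0 11 13 14 7 8 5)(3 9 6 12)| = 28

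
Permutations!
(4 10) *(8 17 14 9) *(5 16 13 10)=(4 5 16 13 10)(8 17 14 9)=[0, 1, 2, 3, 5, 16, 6, 7, 17, 8, 4, 11, 12, 10, 9, 15, 13, 14]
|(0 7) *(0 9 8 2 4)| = |(0 7 9 8 2 4)| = 6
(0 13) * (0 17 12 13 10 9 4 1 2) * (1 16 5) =(0 10 9 4 16 5 1 2)(12 13 17) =[10, 2, 0, 3, 16, 1, 6, 7, 8, 4, 9, 11, 13, 17, 14, 15, 5, 12]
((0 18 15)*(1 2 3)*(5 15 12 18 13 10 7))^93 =(0 7)(5 13)(10 15)(12 18)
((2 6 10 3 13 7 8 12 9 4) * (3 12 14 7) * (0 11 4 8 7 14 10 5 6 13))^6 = ((14)(0 11 4 2 13 3)(5 6)(8 10 12 9))^6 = (14)(8 12)(9 10)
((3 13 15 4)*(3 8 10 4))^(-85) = (3 15 13)(4 10 8) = ((3 13 15)(4 8 10))^(-85)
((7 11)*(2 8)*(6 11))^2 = (6 7 11)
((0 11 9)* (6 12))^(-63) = (6 12)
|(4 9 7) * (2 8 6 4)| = 6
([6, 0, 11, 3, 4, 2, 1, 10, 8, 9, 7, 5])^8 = (0 1 6)(2 5 11)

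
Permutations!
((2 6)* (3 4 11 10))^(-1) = ((2 6)(3 4 11 10))^(-1) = (2 6)(3 10 11 4)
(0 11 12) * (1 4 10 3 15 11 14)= (0 14 1 4 10 3 15 11 12)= [14, 4, 2, 15, 10, 5, 6, 7, 8, 9, 3, 12, 0, 13, 1, 11]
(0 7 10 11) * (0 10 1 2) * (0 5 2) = (0 7 1)(2 5)(10 11) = [7, 0, 5, 3, 4, 2, 6, 1, 8, 9, 11, 10]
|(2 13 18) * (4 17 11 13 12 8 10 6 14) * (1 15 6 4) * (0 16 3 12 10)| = |(0 16 3 12 8)(1 15 6 14)(2 10 4 17 11 13 18)| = 140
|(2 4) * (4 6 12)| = |(2 6 12 4)| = 4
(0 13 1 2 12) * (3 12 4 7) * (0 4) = (0 13 1 2)(3 12 4 7) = [13, 2, 0, 12, 7, 5, 6, 3, 8, 9, 10, 11, 4, 1]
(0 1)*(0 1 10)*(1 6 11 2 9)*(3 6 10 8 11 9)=(0 8 11 2 3 6 9 1 10)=[8, 10, 3, 6, 4, 5, 9, 7, 11, 1, 0, 2]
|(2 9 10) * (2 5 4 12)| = 6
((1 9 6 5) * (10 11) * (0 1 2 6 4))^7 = ((0 1 9 4)(2 6 5)(10 11))^7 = (0 4 9 1)(2 6 5)(10 11)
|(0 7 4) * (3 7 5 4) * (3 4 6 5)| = |(0 3 7 4)(5 6)| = 4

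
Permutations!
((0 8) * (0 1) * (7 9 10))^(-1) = ((0 8 1)(7 9 10))^(-1) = (0 1 8)(7 10 9)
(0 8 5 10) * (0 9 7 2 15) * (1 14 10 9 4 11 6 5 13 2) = [8, 14, 15, 3, 11, 9, 5, 1, 13, 7, 4, 6, 12, 2, 10, 0] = (0 8 13 2 15)(1 14 10 4 11 6 5 9 7)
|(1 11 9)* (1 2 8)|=5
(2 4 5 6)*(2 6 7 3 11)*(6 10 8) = (2 4 5 7 3 11)(6 10 8) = [0, 1, 4, 11, 5, 7, 10, 3, 6, 9, 8, 2]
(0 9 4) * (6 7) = [9, 1, 2, 3, 0, 5, 7, 6, 8, 4] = (0 9 4)(6 7)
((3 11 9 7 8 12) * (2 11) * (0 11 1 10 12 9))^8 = (1 3 10 2 12)(7 9 8)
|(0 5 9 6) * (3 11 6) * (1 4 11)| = 8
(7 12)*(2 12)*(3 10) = (2 12 7)(3 10) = [0, 1, 12, 10, 4, 5, 6, 2, 8, 9, 3, 11, 7]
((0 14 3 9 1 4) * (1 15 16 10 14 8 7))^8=((0 8 7 1 4)(3 9 15 16 10 14))^8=(0 1 8 4 7)(3 15 10)(9 16 14)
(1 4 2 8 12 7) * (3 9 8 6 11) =(1 4 2 6 11 3 9 8 12 7) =[0, 4, 6, 9, 2, 5, 11, 1, 12, 8, 10, 3, 7]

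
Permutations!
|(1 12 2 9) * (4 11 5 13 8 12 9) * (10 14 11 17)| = |(1 9)(2 4 17 10 14 11 5 13 8 12)| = 10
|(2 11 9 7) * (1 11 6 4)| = 7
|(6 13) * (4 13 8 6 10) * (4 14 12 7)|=6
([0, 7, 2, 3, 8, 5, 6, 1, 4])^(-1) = (1 7)(4 8)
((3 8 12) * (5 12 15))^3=(3 5 8 12 15)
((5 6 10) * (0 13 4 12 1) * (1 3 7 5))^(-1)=(0 1 10 6 5 7 3 12 4 13)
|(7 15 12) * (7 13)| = |(7 15 12 13)| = 4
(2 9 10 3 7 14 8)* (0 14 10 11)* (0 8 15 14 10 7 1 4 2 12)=(0 10 3 1 4 2 9 11 8 12)(14 15)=[10, 4, 9, 1, 2, 5, 6, 7, 12, 11, 3, 8, 0, 13, 15, 14]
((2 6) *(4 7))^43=(2 6)(4 7)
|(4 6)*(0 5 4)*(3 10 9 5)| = 7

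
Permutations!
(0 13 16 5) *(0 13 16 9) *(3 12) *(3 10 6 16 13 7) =[13, 1, 2, 12, 4, 7, 16, 3, 8, 0, 6, 11, 10, 9, 14, 15, 5] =(0 13 9)(3 12 10 6 16 5 7)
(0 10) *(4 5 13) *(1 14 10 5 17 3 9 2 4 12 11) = (0 5 13 12 11 1 14 10)(2 4 17 3 9) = [5, 14, 4, 9, 17, 13, 6, 7, 8, 2, 0, 1, 11, 12, 10, 15, 16, 3]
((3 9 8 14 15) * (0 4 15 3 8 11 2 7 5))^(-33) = ((0 4 15 8 14 3 9 11 2 7 5))^(-33) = (15)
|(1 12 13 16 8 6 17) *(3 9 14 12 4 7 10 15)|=|(1 4 7 10 15 3 9 14 12 13 16 8 6 17)|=14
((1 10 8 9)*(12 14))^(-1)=(1 9 8 10)(12 14)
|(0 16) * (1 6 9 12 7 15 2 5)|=8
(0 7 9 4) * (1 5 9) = [7, 5, 2, 3, 0, 9, 6, 1, 8, 4] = (0 7 1 5 9 4)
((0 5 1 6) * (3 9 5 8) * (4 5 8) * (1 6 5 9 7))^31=(0 3 6 8 5 9 1 4 7)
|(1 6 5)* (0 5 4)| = 5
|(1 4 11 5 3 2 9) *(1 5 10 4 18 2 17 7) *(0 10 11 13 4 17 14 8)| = 12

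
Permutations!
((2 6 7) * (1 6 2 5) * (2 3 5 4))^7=(7)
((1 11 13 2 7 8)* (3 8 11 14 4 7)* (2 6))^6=((1 14 4 7 11 13 6 2 3 8))^6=(1 6 4 3 11)(2 7 8 13 14)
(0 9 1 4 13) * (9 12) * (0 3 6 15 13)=(0 12 9 1 4)(3 6 15 13)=[12, 4, 2, 6, 0, 5, 15, 7, 8, 1, 10, 11, 9, 3, 14, 13]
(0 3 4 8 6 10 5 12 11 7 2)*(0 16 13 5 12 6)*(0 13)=[3, 1, 16, 4, 8, 6, 10, 2, 13, 9, 12, 7, 11, 5, 14, 15, 0]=(0 3 4 8 13 5 6 10 12 11 7 2 16)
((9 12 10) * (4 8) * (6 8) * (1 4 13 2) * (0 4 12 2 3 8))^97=(0 4 6)(1 10 2 12 9)(3 8 13)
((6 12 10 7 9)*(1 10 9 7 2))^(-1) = (1 2 10)(6 9 12) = ((1 10 2)(6 12 9))^(-1)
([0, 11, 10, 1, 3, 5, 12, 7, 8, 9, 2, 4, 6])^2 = (12)(1 4)(3 11)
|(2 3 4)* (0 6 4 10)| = 6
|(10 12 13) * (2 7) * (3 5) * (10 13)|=2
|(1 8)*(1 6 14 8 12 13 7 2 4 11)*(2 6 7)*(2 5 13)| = |(1 12 2 4 11)(5 13)(6 14 8 7)| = 20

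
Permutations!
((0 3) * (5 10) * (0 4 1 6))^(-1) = ((0 3 4 1 6)(5 10))^(-1) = (0 6 1 4 3)(5 10)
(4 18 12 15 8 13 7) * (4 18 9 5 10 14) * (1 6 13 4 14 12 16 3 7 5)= (1 6 13 5 10 12 15 8 4 9)(3 7 18 16)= [0, 6, 2, 7, 9, 10, 13, 18, 4, 1, 12, 11, 15, 5, 14, 8, 3, 17, 16]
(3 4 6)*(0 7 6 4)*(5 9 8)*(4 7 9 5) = (0 9 8 4 7 6 3) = [9, 1, 2, 0, 7, 5, 3, 6, 4, 8]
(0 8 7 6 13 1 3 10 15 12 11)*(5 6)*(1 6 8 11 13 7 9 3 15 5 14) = [11, 15, 2, 10, 4, 8, 7, 14, 9, 3, 5, 0, 13, 6, 1, 12] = (0 11)(1 15 12 13 6 7 14)(3 10 5 8 9)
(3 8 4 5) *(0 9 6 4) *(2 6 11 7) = (0 9 11 7 2 6 4 5 3 8) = [9, 1, 6, 8, 5, 3, 4, 2, 0, 11, 10, 7]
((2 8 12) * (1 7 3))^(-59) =(1 7 3)(2 8 12) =((1 7 3)(2 8 12))^(-59)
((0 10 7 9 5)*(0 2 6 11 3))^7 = ((0 10 7 9 5 2 6 11 3))^7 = (0 11 2 9 10 3 6 5 7)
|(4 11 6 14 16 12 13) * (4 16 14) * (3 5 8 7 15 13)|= 24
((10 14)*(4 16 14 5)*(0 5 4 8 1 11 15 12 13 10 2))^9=(0 4 15 5 16 12 8 14 13 1 2 10 11)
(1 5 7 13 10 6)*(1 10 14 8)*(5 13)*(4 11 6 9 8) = (1 13 14 4 11 6 10 9 8)(5 7) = [0, 13, 2, 3, 11, 7, 10, 5, 1, 8, 9, 6, 12, 14, 4]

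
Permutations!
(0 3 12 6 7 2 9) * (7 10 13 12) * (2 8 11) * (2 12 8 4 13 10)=(0 3 7 4 13 8 11 12 6 2 9)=[3, 1, 9, 7, 13, 5, 2, 4, 11, 0, 10, 12, 6, 8]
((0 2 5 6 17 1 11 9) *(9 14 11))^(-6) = (0 2 5 6 17 1 9)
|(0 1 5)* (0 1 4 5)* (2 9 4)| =6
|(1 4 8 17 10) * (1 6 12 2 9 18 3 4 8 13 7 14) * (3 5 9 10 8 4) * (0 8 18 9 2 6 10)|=30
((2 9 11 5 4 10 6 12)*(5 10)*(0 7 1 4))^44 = ((0 7 1 4 5)(2 9 11 10 6 12))^44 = (0 5 4 1 7)(2 11 6)(9 10 12)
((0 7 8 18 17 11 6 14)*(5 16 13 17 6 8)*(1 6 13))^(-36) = ((0 7 5 16 1 6 14)(8 18 13 17 11))^(-36) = (0 14 6 1 16 5 7)(8 11 17 13 18)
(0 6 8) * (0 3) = (0 6 8 3) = [6, 1, 2, 0, 4, 5, 8, 7, 3]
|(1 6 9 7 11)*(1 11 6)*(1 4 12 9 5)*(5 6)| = |(1 4 12 9 7 5)| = 6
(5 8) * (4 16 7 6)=[0, 1, 2, 3, 16, 8, 4, 6, 5, 9, 10, 11, 12, 13, 14, 15, 7]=(4 16 7 6)(5 8)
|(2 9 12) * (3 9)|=|(2 3 9 12)|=4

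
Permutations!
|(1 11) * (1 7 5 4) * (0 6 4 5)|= 6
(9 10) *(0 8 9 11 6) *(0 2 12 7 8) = (2 12 7 8 9 10 11 6) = [0, 1, 12, 3, 4, 5, 2, 8, 9, 10, 11, 6, 7]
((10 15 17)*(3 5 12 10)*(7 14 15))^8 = ((3 5 12 10 7 14 15 17))^8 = (17)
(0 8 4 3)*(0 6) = (0 8 4 3 6) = [8, 1, 2, 6, 3, 5, 0, 7, 4]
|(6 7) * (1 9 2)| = 6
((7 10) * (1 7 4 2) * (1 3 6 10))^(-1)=(1 7)(2 4 10 6 3)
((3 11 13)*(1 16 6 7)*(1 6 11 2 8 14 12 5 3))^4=(16)(2 5 14)(3 12 8)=((1 16 11 13)(2 8 14 12 5 3)(6 7))^4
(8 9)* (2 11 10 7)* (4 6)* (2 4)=(2 11 10 7 4 6)(8 9)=[0, 1, 11, 3, 6, 5, 2, 4, 9, 8, 7, 10]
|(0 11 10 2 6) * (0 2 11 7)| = 2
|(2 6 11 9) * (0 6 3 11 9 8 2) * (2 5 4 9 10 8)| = |(0 6 10 8 5 4 9)(2 3 11)| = 21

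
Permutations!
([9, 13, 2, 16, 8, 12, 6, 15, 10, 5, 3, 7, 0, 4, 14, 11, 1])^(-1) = (0 12 5 9)(1 16 3 10 8 4 13)(7 11 15)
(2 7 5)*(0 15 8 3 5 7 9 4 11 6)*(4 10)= [15, 1, 9, 5, 11, 2, 0, 7, 3, 10, 4, 6, 12, 13, 14, 8]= (0 15 8 3 5 2 9 10 4 11 6)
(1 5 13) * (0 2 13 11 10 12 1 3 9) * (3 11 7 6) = (0 2 13 11 10 12 1 5 7 6 3 9) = [2, 5, 13, 9, 4, 7, 3, 6, 8, 0, 12, 10, 1, 11]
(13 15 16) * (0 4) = [4, 1, 2, 3, 0, 5, 6, 7, 8, 9, 10, 11, 12, 15, 14, 16, 13] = (0 4)(13 15 16)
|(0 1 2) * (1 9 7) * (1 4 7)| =|(0 9 1 2)(4 7)| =4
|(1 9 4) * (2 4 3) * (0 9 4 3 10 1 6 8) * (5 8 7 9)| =|(0 5 8)(1 4 6 7 9 10)(2 3)| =6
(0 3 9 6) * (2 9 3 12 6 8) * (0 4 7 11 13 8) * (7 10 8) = (0 12 6 4 10 8 2 9)(7 11 13) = [12, 1, 9, 3, 10, 5, 4, 11, 2, 0, 8, 13, 6, 7]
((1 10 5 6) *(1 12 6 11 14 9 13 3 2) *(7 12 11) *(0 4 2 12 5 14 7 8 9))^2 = (0 2 10)(1 14 4)(3 6 7 8 13 12 11 5 9)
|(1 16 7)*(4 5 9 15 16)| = |(1 4 5 9 15 16 7)| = 7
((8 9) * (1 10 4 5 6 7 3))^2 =((1 10 4 5 6 7 3)(8 9))^2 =(1 4 6 3 10 5 7)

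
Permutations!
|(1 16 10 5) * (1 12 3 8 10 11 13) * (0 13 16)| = 30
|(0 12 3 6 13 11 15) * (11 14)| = 8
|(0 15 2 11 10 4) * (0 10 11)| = 6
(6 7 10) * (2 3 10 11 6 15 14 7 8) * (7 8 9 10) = (2 3 7 11 6 9 10 15 14 8) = [0, 1, 3, 7, 4, 5, 9, 11, 2, 10, 15, 6, 12, 13, 8, 14]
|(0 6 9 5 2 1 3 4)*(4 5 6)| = |(0 4)(1 3 5 2)(6 9)| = 4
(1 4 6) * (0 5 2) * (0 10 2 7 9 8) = (0 5 7 9 8)(1 4 6)(2 10) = [5, 4, 10, 3, 6, 7, 1, 9, 0, 8, 2]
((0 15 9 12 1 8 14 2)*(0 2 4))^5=((0 15 9 12 1 8 14 4))^5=(0 8 9 4 1 15 14 12)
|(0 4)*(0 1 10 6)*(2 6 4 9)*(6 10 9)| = 10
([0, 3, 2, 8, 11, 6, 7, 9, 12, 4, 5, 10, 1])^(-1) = (1 12 8 3)(4 9 7 6 5 10 11)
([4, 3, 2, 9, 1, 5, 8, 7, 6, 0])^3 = [3, 0, 2, 4, 9, 5, 8, 7, 6, 1]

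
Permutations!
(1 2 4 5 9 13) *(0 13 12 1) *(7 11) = [13, 2, 4, 3, 5, 9, 6, 11, 8, 12, 10, 7, 1, 0] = (0 13)(1 2 4 5 9 12)(7 11)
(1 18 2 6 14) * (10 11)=(1 18 2 6 14)(10 11)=[0, 18, 6, 3, 4, 5, 14, 7, 8, 9, 11, 10, 12, 13, 1, 15, 16, 17, 2]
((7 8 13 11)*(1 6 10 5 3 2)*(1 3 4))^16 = ((1 6 10 5 4)(2 3)(7 8 13 11))^16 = (13)(1 6 10 5 4)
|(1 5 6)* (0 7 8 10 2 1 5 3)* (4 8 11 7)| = 14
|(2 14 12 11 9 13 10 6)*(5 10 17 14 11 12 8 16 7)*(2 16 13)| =60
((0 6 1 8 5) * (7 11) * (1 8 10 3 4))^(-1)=(0 5 8 6)(1 4 3 10)(7 11)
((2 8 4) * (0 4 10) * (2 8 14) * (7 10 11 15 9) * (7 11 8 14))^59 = ((0 4 14 2 7 10)(9 11 15))^59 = (0 10 7 2 14 4)(9 15 11)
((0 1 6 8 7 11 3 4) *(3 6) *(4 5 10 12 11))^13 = ((0 1 3 5 10 12 11 6 8 7 4))^13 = (0 3 10 11 8 4 1 5 12 6 7)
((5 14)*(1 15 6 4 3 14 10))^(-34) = (1 5 3 6)(4 15 10 14)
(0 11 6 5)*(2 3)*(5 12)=[11, 1, 3, 2, 4, 0, 12, 7, 8, 9, 10, 6, 5]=(0 11 6 12 5)(2 3)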